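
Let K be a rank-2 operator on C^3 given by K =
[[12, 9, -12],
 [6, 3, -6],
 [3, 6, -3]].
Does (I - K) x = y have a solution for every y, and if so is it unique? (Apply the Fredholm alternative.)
(I - K) is invertible (det(I - K) = -2 ≠ 0), so for every y in C^3 the equation (I - K) x = y has a unique solution.

K has rank 2 and factors as K = U V^T = u1 v1^T + u2 v2^T with u1 = (-1, -1, 1), v1 = (-3, 0, 3), u2 = (3, 1, 2), v2 = (3, 3, -3) (multiplying out reproduces the displayed K). The nonzero eigenvalues of U V^T coincide with those of the 2 x 2 matrix G = V^T U = [[v1·u1, v1·u2], [v2·u1, v2·u2]] = [[6, -3], [-9, 6]], and by the Sylvester determinant identity det(I_3 - U V^T) = det(I_2 - V^T U) = det([[-5, 3], [9, -5]]) = (-5)(-5) - (3)(9) = -2. (Direct check: I - K =
[[-11, -9, 12],
 [-6, -2, 6],
 [-3, -6, 4]]
has determinant -2.) The finite-dimensional Fredholm alternative says: either (I - K) is invertible, or ker(I - K) ≠ {0} and then range(I - K) = ker((I - K)^*)^⊥, with dim ker(I - K) = dim ker((I - K)^*). Since det(I - K) ≠ 0, 1 is not an eigenvalue of K and ker(I - K) = {0}, so we are in the first case: for every y there is a unique x = (I - K)^(-1) y. (Explicitly, by the Woodbury identity, (I - U V^T)^(-1) = I + U (I_2 - G)^(-1) V^T.)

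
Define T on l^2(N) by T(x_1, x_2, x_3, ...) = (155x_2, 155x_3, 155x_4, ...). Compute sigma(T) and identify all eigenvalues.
sigma(T) = closed disk {z in C : |z| ≤ 155}; sigma_p(T) = open disk {z in C : |z| < 155}

Note T = 155·V where V is the unit left shift (V x)_k = x_{k+1}; so sigma(T) = 155·sigma(V) and ||T|| = 155||V||. ||T x||^2 = 24025sum_{k≥2} |x_k|^2 ≤ 24025||x||^2, with equality on {x : x_1 = 0}, so ||T|| = 155. For any lambda with |lambda| < 155, set r = lambda/155 (|r| < 1); the vector x = (1, r, r^2, ...) is in l^2 and satisfies T x = 155(r, r^2, ...) = lambda x, so lambda is an eigenvalue. On the boundary |lambda| = 155 the geometric series diverges, so no l^2 eigenvector exists, but these lambda lie in the approximate point spectrum. Hence sigma(T) is the closed disk of radius 155 and sigma_p(T) is the open disk.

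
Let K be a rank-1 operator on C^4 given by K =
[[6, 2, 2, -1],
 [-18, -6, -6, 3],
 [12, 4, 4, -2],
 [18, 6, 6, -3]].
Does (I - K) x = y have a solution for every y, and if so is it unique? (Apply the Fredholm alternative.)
(I - K) is singular (det(I - K) = 0, i.e. 1 ∈ sigma(K)). (I - K) x = y is solvable iff y ⊥ ker((I - K)^*) = span{(6, 2, 2, -1)}, i.e. iff 6y_1 + 2y_2 + 2y_3 - y_4 = 0. When solvable, the solutions are x = y + c·(1, -3, 2, 3), c arbitrary (ker(I - K) = span{(1, -3, 2, 3)}, dimension 1).

K has rank 1, so it is an outer product K = u v^T: every row of K is a multiple of one row vector. Reading off the entries, u = (1, -3, 2, 3) and v = (6, 2, 2, -1) (row i of K equals u_i·v^T). A rank-one matrix u v^T satisfies K u = u (v·u) and kills the (3)-dimensional subspace v^⊥, so its characteristic polynomial is lambda^3 (lambda - v·u) with v·u = tr K = 1. Hence the eigenvalues of I - K are 1 (multiplicity 3) and 1 - (1) = 0, so det(I - K) = 0. (Direct check: I - K =
[[-5, -2, -2, 1],
 [18, 7, 6, -3],
 [-12, -4, -3, 2],
 [-18, -6, -6, 4]]
has determinant 0.) So 1 is an eigenvalue of K and (I - K) is not invertible. The finite-dimensional Fredholm alternative says: either (I - K) is invertible, or ker(I - K) ≠ {0} and then range(I - K) = ker((I - K)^*)^⊥, with dim ker(I - K) = dim ker((I - K)^*). We are in the second case, so we need both kernels. Kernel of I - K: (I - K) u = u - u (v·u) = u - u = 0, so ker(I - K) = span{u} = span{(1, -3, 2, 3)} (it is exactly 1-dimensional because rank(I - K) = 3). Kernel of the adjoint: K is real, so (I - K)^* = I - K^T = I - v u^T, and (I - v u^T) v = v - v (u·v) = 0; hence ker((I - K)^*) = span{v} = span{(6, 2, 2, -1)}. Therefore (I - K) x = y is solvable iff <y, v> = 0, i.e. iff 6y_1 + 2y_2 + 2y_3 - y_4 = 0. When this holds, K y = u (v·y) = 0, so (I - K) y = y and x = y is a particular solution; the full solution set is the line x = y + c·u = y + c·(1, -3, 2, 3), c ∈ C.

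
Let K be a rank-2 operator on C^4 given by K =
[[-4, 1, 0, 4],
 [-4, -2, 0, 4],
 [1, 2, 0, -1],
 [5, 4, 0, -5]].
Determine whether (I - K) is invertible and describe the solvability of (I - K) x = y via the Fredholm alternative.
(I - K) is invertible (det(I - K) = 18 ≠ 0), so for every y in C^4 the equation (I - K) x = y has a unique solution.

K has rank 2 and factors as K = U V^T = u1 v1^T + u2 v2^T with u1 = (-2, 0, -1, -1), v1 = (-1, -2, 0, 1), u2 = (-3, -2, 0, 2), v2 = (2, 1, 0, -2) (multiplying out reproduces the displayed K). The nonzero eigenvalues of U V^T coincide with those of the 2 x 2 matrix G = V^T U = [[v1·u1, v1·u2], [v2·u1, v2·u2]] = [[1, 9], [-2, -12]], and by the Sylvester determinant identity det(I_4 - U V^T) = det(I_2 - V^T U) = det([[0, -9], [2, 13]]) = (0)(13) - (-9)(2) = 18. (Direct check: I - K =
[[5, -1, 0, -4],
 [4, 3, 0, -4],
 [-1, -2, 1, 1],
 [-5, -4, 0, 6]]
has determinant 18.) The finite-dimensional Fredholm alternative says: either (I - K) is invertible, or ker(I - K) ≠ {0} and then range(I - K) = ker((I - K)^*)^⊥, with dim ker(I - K) = dim ker((I - K)^*). Since det(I - K) ≠ 0, 1 is not an eigenvalue of K and ker(I - K) = {0}, so we are in the first case: for every y there is a unique x = (I - K)^(-1) y. (Explicitly, by the Woodbury identity, (I - U V^T)^(-1) = I + U (I_2 - G)^(-1) V^T.)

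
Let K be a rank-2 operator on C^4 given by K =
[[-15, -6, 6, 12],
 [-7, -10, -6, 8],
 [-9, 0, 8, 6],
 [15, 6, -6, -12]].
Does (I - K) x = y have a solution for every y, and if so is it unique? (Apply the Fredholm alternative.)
(I - K) is invertible (det(I - K) = 4 ≠ 0), so for every y in C^4 the equation (I - K) x = y has a unique solution.

K has rank 2 and factors as K = U V^T = u1 v1^T + u2 v2^T with u1 = (3, 3, 1, -3), v1 = (-3, -3, -1, 3), u2 = (3, -1, 3, -3), v2 = (-2, 1, 3, 1) (multiplying out reproduces the displayed K). The nonzero eigenvalues of U V^T coincide with those of the 2 x 2 matrix G = V^T U = [[v1·u1, v1·u2], [v2·u1, v2·u2]] = [[-28, -18], [-3, -1]], and by the Sylvester determinant identity det(I_4 - U V^T) = det(I_2 - V^T U) = det([[29, 18], [3, 2]]) = (29)(2) - (18)(3) = 4. (Direct check: I - K =
[[16, 6, -6, -12],
 [7, 11, 6, -8],
 [9, 0, -7, -6],
 [-15, -6, 6, 13]]
has determinant 4.) The finite-dimensional Fredholm alternative says: either (I - K) is invertible, or ker(I - K) ≠ {0} and then range(I - K) = ker((I - K)^*)^⊥, with dim ker(I - K) = dim ker((I - K)^*). Since det(I - K) ≠ 0, 1 is not an eigenvalue of K and ker(I - K) = {0}, so we are in the first case: for every y there is a unique x = (I - K)^(-1) y. (Explicitly, by the Woodbury identity, (I - U V^T)^(-1) = I + U (I_2 - G)^(-1) V^T.)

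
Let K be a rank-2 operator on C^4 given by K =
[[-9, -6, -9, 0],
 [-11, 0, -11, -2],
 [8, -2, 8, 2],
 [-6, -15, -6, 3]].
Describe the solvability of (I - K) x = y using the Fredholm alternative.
(I - K) is invertible (det(I - K) = -110 ≠ 0), so for every y in C^4 the equation (I - K) x = y has a unique solution.

K has rank 2 and factors as K = U V^T = u1 v1^T + u2 v2^T with u1 = (0, -2, 2, 3), v1 = (1, -3, 1, 1), u2 = (3, 3, -2, 3), v2 = (-3, -2, -3, 0) (multiplying out reproduces the displayed K). The nonzero eigenvalues of U V^T coincide with those of the 2 x 2 matrix G = V^T U = [[v1·u1, v1·u2], [v2·u1, v2·u2]] = [[11, -5], [-2, -9]], and by the Sylvester determinant identity det(I_4 - U V^T) = det(I_2 - V^T U) = det([[-10, 5], [2, 10]]) = (-10)(10) - (5)(2) = -110. (Direct check: I - K =
[[10, 6, 9, 0],
 [11, 1, 11, 2],
 [-8, 2, -7, -2],
 [6, 15, 6, -2]]
has determinant -110.) The finite-dimensional Fredholm alternative says: either (I - K) is invertible, or ker(I - K) ≠ {0} and then range(I - K) = ker((I - K)^*)^⊥, with dim ker(I - K) = dim ker((I - K)^*). Since det(I - K) ≠ 0, 1 is not an eigenvalue of K and ker(I - K) = {0}, so we are in the first case: for every y there is a unique x = (I - K)^(-1) y. (Explicitly, by the Woodbury identity, (I - U V^T)^(-1) = I + U (I_2 - G)^(-1) V^T.)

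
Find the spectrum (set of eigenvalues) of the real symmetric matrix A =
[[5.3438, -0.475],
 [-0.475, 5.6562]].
sigma(A) ≈ {5, 6}

A is real symmetric, so its spectrum consists of real eigenvalues. Expanding the characteristic polynomial of the displayed matrix gives
  det(λ I - A) = p(λ) = λ^2 + (-11)λ + (30).
Solving p(λ) = 0 yields eigenvalues ≈ 5, 6. (A is shown rounded to 4 decimals, so these recover the underlying integer eigenvalues to within that precision.)
Verification: the trace of A = 11 equals the sum of eigenvalues 11, and det(A) ≈ 30.0000 matches the eigenvalue product 30.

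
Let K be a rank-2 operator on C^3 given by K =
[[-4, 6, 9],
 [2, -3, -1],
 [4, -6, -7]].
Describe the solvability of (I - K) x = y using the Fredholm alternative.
(I - K) is invertible (det(I - K) = 22 ≠ 0), so for every y in C^3 the equation (I - K) x = y has a unique solution.

K has rank 2 and factors as K = U V^T = u1 v1^T + u2 v2^T with u1 = (2, -1, -2), v1 = (-2, 3, 3), u2 = (-3, -2, 1), v2 = (0, 0, -1) (multiplying out reproduces the displayed K). The nonzero eigenvalues of U V^T coincide with those of the 2 x 2 matrix G = V^T U = [[v1·u1, v1·u2], [v2·u1, v2·u2]] = [[-13, 3], [2, -1]], and by the Sylvester determinant identity det(I_3 - U V^T) = det(I_2 - V^T U) = det([[14, -3], [-2, 2]]) = (14)(2) - (-3)(-2) = 22. (Direct check: I - K =
[[5, -6, -9],
 [-2, 4, 1],
 [-4, 6, 8]]
has determinant 22.) The finite-dimensional Fredholm alternative says: either (I - K) is invertible, or ker(I - K) ≠ {0} and then range(I - K) = ker((I - K)^*)^⊥, with dim ker(I - K) = dim ker((I - K)^*). Since det(I - K) ≠ 0, 1 is not an eigenvalue of K and ker(I - K) = {0}, so we are in the first case: for every y there is a unique x = (I - K)^(-1) y. (Explicitly, by the Woodbury identity, (I - U V^T)^(-1) = I + U (I_2 - G)^(-1) V^T.)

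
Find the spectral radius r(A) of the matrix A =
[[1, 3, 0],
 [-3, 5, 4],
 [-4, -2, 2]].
r(A) ≈ 6.0598

The eigenvalues of A are the roots of its characteristic polynomial. With M = A (coefficients from the trace, the sum of principal 2x2 minors, and det A):
  p(λ) = det(λ I - M) = λ^3 - 8λ^2 + 34λ + 12.
No integer candidate from the rational root theorem (±divisors of 12) is a root, so the roots are irrational. The cubic discriminant is Δ = -121296 < 0, so there is one real root and a complex-conjugate pair. p(-1) = -31 and p(0) = 12 have opposite signs, so a root lies in (-1, 0); Newton's method refines it to λ ≈ -0.3268. Dividing out (λ - (-0.3268)) leaves approximately λ^2 - 8.3268λ + 36.7211. For λ^2 - 8.3268λ + 36.7211 the discriminant is -77.549. It is negative, so the remaining roots are the complex-conjugate pair λ ≈ 4.1634 ± 4.4031i. Their product equals the constant term, so |λ|^2 ≈ 36.7211 and |λ| ≈ 6.0598.
Thus the eigenvalues (to 4 decimals) are -0.3268 (modulus 0.3268); 4.1634 ± 4.4031i (modulus 6.0598). The spectral radius is the largest modulus: r(A) ≈ 6.0598. (Cross-check: r(A) ≤ ||A||_2 ≈ 7.4204; equality holds whenever A is normal, though it can also hold for some non-normal A.)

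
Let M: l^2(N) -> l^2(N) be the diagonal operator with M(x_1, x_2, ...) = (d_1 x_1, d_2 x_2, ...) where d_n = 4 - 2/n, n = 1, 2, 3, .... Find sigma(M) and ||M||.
sigma(M) = {4 - 2/n : n ≥ 1} ∪ {4}; ||M|| = 4

A bounded diagonal operator on l^2 with diagonal entries d_n has spectrum equal to the closure of {d_n : n ≥ 1}: every d_n is an eigenvalue (with eigenvector e_n), so {d_n} ⊂ sigma(M); the spectrum is closed, so its closure is too; and for lambda not in the closure, (M - lambda I) has bounded inverse (the diagonal entries 1/(d_n - lambda) are bounded). For our sequence d_n = 4 - 2/n, n = 1, 2, 3, ...:
  - {d_n} = {4 - 2/n : n ≥ 1}; the only limit point is 4
  - closure = {4 - 2/n : n ≥ 1} ∪ {4}
For the norm: a diagonal operator has ||M|| = sup_n |d_n|. Here d_n = 4 - 2/n increases monotonically from d_1 = 2 toward 4, with all terms in [2, 4); so sup_n |d_n| = 4 (the supremum is the limit, not attained). So ||M|| = 4.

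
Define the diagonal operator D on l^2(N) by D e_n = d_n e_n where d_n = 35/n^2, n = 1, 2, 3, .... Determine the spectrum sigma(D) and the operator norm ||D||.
sigma(D) = {35/n^2 : n ≥ 1} ∪ {0}; ||D|| = 35

A bounded diagonal operator on l^2 with diagonal entries d_n has spectrum equal to the closure of {d_n : n ≥ 1}: every d_n is an eigenvalue (with eigenvector e_n), so {d_n} ⊂ sigma(D); the spectrum is closed, so its closure is too; and for lambda not in the closure, (D - lambda I) has bounded inverse (the diagonal entries 1/(d_n - lambda) are bounded). For our sequence d_n = 35/n^2, n = 1, 2, 3, ...:
  - {d_n} = {35/n^2 : n ≥ 1}; the only limit point is 0
  - closure = {35/n^2 : n ≥ 1} ∪ {0}
For the norm: a diagonal operator has ||D|| = sup_n |d_n|. Here d_n = 35/n^2 is positive and decreasing, so sup_n |d_n| = d_1 = 35. So ||D|| = 35.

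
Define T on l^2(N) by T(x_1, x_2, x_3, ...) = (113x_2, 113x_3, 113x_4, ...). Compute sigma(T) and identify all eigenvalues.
sigma(T) = closed disk {z in C : |z| ≤ 113}; sigma_p(T) = open disk {z in C : |z| < 113}

Note T = 113·V where V is the unit left shift (V x)_k = x_{k+1}; so sigma(T) = 113·sigma(V) and ||T|| = 113||V||. ||T x||^2 = 12769sum_{k≥2} |x_k|^2 ≤ 12769||x||^2, with equality on {x : x_1 = 0}, so ||T|| = 113. For any lambda with |lambda| < 113, set r = lambda/113 (|r| < 1); the vector x = (1, r, r^2, ...) is in l^2 and satisfies T x = 113(r, r^2, ...) = lambda x, so lambda is an eigenvalue. On the boundary |lambda| = 113 the geometric series diverges, so no l^2 eigenvector exists, but these lambda lie in the approximate point spectrum. Hence sigma(T) is the closed disk of radius 113 and sigma_p(T) is the open disk.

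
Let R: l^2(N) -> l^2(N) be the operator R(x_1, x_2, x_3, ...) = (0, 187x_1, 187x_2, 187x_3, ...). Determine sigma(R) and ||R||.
sigma(R) = closed disk {z in C : |z| ≤ 187}; ||R|| = 187

Note R = 187·U where U is the unit right shift (U x)_k = x_{k-1} (with x_0 := 0); so ||R|| = 187||U|| and sigma(R) = 187·sigma(U). ||R x||^2 = sum_{k≥1} |187x_k|^2 = 34969||x||^2, so ||R|| = 187 and sigma(R) ⊂ {|z| ≤ 187}. For any |lambda| < 187, the equation (R - lambda I) x = 0 forces x_1 = 0, then 187x_k = lambda x_{k+1} ⇒ x = 0, so R has no eigenvalues. But (R - lambda I) is not surjective for |lambda| < 187: solving (R - lambda I) x = e_1 would require x_n proportional to (lambda/187)^(-n), which is not in l^2. So every |lambda| < 187 lies in the residual spectrum. The boundary |lambda| = 187 is in the approximate point spectrum (the spectrum is closed). Hence sigma(R) is the closed disk of radius 187.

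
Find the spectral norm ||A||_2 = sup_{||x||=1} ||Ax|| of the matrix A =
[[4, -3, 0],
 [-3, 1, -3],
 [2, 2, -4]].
||A||_2 ≈ 6.1878 (= sqrt(largest eigenvalue of A^T A))

||A||_2 = sigma_max(A) = sqrt(lambda_max(A^T A)). Form the symmetric matrix M = A^T A =
[[29, -11, 1],
 [-11, 14, -11],
 [1, -11, 25]].
Its characteristic polynomial (trace, sum of principal 2x2 minors, determinant of M give the coefficients) is
  p(λ) = det(λ I - M) = λ^3 - 68λ^2 + 1238λ - 3844.
No integer candidate from the rational root theorem (±divisors of 3844) is a root, so the roots are irrational. The cubic discriminant is Δ = 88484592 > 0, so there are three distinct real roots. p(3) = -715 and p(4) = 84 have opposite signs, so a root lies in (3, 4); Newton's method refines it to λ ≈ 3.8877. p(25) = 231 and p(26) = -48 have opposite signs, so a root lies in (25, 26); Newton's method refines it to λ ≈ 25.8234. p(38) = -120 and p(39) = 329 have opposite signs, so a root lies in (38, 39); Newton's method refines it to λ ≈ 38.2889. Check (Vieta): the three roots sum to 68, matching tr M = 68.
So the eigenvalues of A^T A are ≈ 3.8877, 25.8234, 38.2889 (all ≥ 0, as they must be for A^T A). The largest is λ_max ≈ 38.2889, hence ||A||_2 = sqrt(λ_max) ≈ 6.1878.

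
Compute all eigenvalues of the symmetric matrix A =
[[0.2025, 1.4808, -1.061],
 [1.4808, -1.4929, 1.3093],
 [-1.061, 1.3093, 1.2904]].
sigma(A) ≈ {-3, 1, 2}

A is real symmetric, so its spectrum consists of real eigenvalues. Expanding the characteristic polynomial of the displayed matrix gives
  det(λ I - A) = p(λ) = λ^3 + (0)λ^2 + (-7)λ + (6).
Solving p(λ) = 0 yields eigenvalues ≈ -3, 1, 2. (A is shown rounded to 4 decimals, so these recover the underlying integer eigenvalues to within that precision.)
Verification: the trace of A = 0 equals the sum of eigenvalues 0, and det(A) ≈ -6.0004 matches the eigenvalue product -6.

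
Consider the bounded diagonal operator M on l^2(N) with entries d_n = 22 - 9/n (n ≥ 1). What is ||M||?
||M|| = 22

For a diagonal operator on l^2 with entries d_n, ||M|| = sup_n |d_n|. Here d_1 = 13, d_2 = 35/2, ..., and d_n = 22 - 9/n increases monotonically toward 22. All terms lie in [13, 22), so |d_n| = d_n and the supremum is the limit 22, which is not attained by any individual d_n. Hence ||M|| = 22.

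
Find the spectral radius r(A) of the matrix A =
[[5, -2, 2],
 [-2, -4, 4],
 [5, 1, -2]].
r(A) ≈ 6.5486

The eigenvalues of A are the roots of its characteristic polynomial. With M = A (coefficients from the trace, the sum of principal 2x2 minors, and det A):
  p(λ) = det(λ I - M) = λ^3 + λ^2 - 40λ - 24.
No integer candidate from the rational root theorem (±divisors of 24) is a root, so the roots are irrational. The cubic discriminant is Δ = 259424 > 0, so there are three distinct real roots. p(-7) = -38 and p(-6) = 36 have opposite signs, so a root lies in (-7, -6); Newton's method refines it to λ ≈ -6.5486. p(-1) = 16 and p(0) = -24 have opposite signs, so a root lies in (-1, 0); Newton's method refines it to λ ≈ -0.5964. p(6) = -12 and p(7) = 88 have opposite signs, so a root lies in (6, 7); Newton's method refines it to λ ≈ 6.145. Check (Vieta): the three roots sum to -1, matching tr M = -1.
Thus the eigenvalues (to 4 decimals) are -6.5486 (modulus 6.5486); -0.5964 (modulus 0.5964); 6.145 (modulus 6.145). The spectral radius is the largest modulus: r(A) ≈ 6.5486. (Cross-check: r(A) ≤ ||A||_2 ≈ 7.656; equality holds whenever A is normal, though it can also hold for some non-normal A.)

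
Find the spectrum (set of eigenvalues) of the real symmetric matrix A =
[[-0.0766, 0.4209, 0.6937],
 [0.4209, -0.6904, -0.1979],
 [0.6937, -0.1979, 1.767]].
sigma(A) ≈ {-1, 0, 2}

A is real symmetric, so its spectrum consists of real eigenvalues. Expanding the characteristic polynomial of the displayed matrix gives
  det(λ I - A) = p(λ) = λ^3 + (-1)λ^2 + (-2)λ + (0).
Solving p(λ) = 0 yields eigenvalues ≈ -1, 0, 2. (A is shown rounded to 4 decimals, so these recover the underlying integer eigenvalues to within that precision.)
Verification: the trace of A = 1 equals the sum of eigenvalues 1, and det(A) ≈ 0.0001 matches the eigenvalue product 0.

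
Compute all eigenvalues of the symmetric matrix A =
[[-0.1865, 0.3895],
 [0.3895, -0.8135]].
sigma(A) ≈ {-1, 0}

A is real symmetric, so its spectrum consists of real eigenvalues. Expanding the characteristic polynomial of the displayed matrix gives
  det(λ I - A) = p(λ) = λ^2 + (1)λ + (0).
Solving p(λ) = 0 yields eigenvalues ≈ -1, 0. (A is shown rounded to 4 decimals, so these recover the underlying integer eigenvalues to within that precision.)
Verification: the trace of A = -1 equals the sum of eigenvalues -1, and det(A) ≈ 0.0000 matches the eigenvalue product 0.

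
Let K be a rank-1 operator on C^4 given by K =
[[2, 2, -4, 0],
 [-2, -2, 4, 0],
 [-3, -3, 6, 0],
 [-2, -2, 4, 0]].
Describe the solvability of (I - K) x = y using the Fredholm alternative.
(I - K) is invertible (det(I - K) = -5 ≠ 0), so for every y in C^4 the equation (I - K) x = y has a unique solution.

K has rank 1, so it is an outer product K = u v^T: every row of K is a multiple of one row vector. Reading off the entries, u = (2, -2, -3, -2) and v = (1, 1, -2, 0) (row i of K equals u_i·v^T). A rank-one matrix u v^T satisfies K u = u (v·u) and kills the (3)-dimensional subspace v^⊥, so its characteristic polynomial is lambda^3 (lambda - v·u) with v·u = tr K = 6. Hence the eigenvalues of I - K are 1 (multiplicity 3) and 1 - (6) = -5, so det(I - K) = -5. (Direct check: I - K =
[[-1, -2, 4, 0],
 [2, 3, -4, 0],
 [3, 3, -5, 0],
 [2, 2, -4, 1]]
has determinant -5.) The finite-dimensional Fredholm alternative says: either (I - K) is invertible, or ker(I - K) ≠ {0} and then range(I - K) = ker((I - K)^*)^⊥, with dim ker(I - K) = dim ker((I - K)^*). Since det(I - K) ≠ 0, 1 is not an eigenvalue of K and ker(I - K) = {0}, so we are in the first case: for every y there is a unique x = (I - K)^(-1) y. Explicitly, by the Sherman–Morrison formula, (I - u v^T)^(-1) = I + u v^T/(1 - v·u), i.e. (I - K)^(-1) = I + K/(-5).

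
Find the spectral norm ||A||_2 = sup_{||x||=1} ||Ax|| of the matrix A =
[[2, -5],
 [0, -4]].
||A||_2 = sqrt((45 + sqrt(1769))/2) ≈ 6.5977 (= sqrt(largest eigenvalue of A^T A))

||A||_2 = sigma_max(A) = sqrt(lambda_max(A^T A)). Form the symmetric matrix M = A^T A =
[[4, -10],
 [-10, 41]].
Its characteristic polynomial (trace, determinant of M give the coefficients) is
  p(λ) = det(λ I - M) = λ^2 - 45λ + 64.
For λ^2 - 45λ + 64 the discriminant is 1769. It is nonnegative but not a perfect square, so the roots are real and irrational: λ = (45 ± sqrt(1769))/2 ≈ 43.5297, 1.4703.
So the eigenvalues of A^T A are ≈ 1.4703, 43.5297 (all ≥ 0, as they must be for A^T A). The largest is λ_max = (45 + sqrt(1769))/2 ≈ 43.5297, hence ||A||_2 = sqrt(λ_max) = sqrt((45 + sqrt(1769))/2) ≈ 6.5977.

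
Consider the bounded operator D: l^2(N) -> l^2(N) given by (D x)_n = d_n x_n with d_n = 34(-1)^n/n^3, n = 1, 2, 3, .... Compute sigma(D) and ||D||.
sigma(D) = {34(-1)^n/n^3 : n ≥ 1} ∪ {0}; ||D|| = 34

A bounded diagonal operator on l^2 with diagonal entries d_n has spectrum equal to the closure of {d_n : n ≥ 1}: every d_n is an eigenvalue (with eigenvector e_n), so {d_n} ⊂ sigma(D); the spectrum is closed, so its closure is too; and for lambda not in the closure, (D - lambda I) has bounded inverse (the diagonal entries 1/(d_n - lambda) are bounded). For our sequence d_n = 34(-1)^n/n^3, n = 1, 2, 3, ...:
  - {d_n} = {34(-1)^n/n^3 : n ≥ 1}; the only limit point is 0
  - closure = {34(-1)^n/n^3 : n ≥ 1} ∪ {0}
For the norm: a diagonal operator has ||D|| = sup_n |d_n|. Here |d_n| = 34/n^3 is decreasing, so sup_n |d_n| = |d_1| = 34. So ||D|| = 34.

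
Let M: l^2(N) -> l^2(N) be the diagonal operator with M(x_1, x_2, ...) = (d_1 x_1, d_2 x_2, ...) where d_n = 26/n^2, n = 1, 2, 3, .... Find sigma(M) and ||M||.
sigma(M) = {26/n^2 : n ≥ 1} ∪ {0}; ||M|| = 26

A bounded diagonal operator on l^2 with diagonal entries d_n has spectrum equal to the closure of {d_n : n ≥ 1}: every d_n is an eigenvalue (with eigenvector e_n), so {d_n} ⊂ sigma(M); the spectrum is closed, so its closure is too; and for lambda not in the closure, (M - lambda I) has bounded inverse (the diagonal entries 1/(d_n - lambda) are bounded). For our sequence d_n = 26/n^2, n = 1, 2, 3, ...:
  - {d_n} = {26/n^2 : n ≥ 1}; the only limit point is 0
  - closure = {26/n^2 : n ≥ 1} ∪ {0}
For the norm: a diagonal operator has ||M|| = sup_n |d_n|. Here d_n = 26/n^2 is positive and decreasing, so sup_n |d_n| = d_1 = 26. So ||M|| = 26.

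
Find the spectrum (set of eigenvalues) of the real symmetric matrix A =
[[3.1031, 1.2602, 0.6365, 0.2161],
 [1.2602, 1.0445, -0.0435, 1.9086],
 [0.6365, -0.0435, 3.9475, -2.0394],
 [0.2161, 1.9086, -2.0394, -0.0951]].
sigma(A) ≈ {-2, 1, 4, 5}

A is real symmetric, so its spectrum consists of real eigenvalues. Expanding the characteristic polynomial of the displayed matrix gives
  det(λ I - A) = p(λ) = λ^4 + (-8)λ^3 + (9)λ^2 + (37.9989)λ + (-40).
Solving p(λ) = 0 yields eigenvalues ≈ -2, 1, 4, 5. (A is shown rounded to 4 decimals, so these recover the underlying integer eigenvalues to within that precision.)
Verification: the trace of A = 8 equals the sum of eigenvalues 8, and det(A) ≈ -39.9999 matches the eigenvalue product -40.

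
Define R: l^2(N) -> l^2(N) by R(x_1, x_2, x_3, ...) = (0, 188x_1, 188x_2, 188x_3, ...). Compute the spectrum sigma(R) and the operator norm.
sigma(R) = closed disk {z in C : |z| ≤ 188}; ||R|| = 188

Note R = 188·U where U is the unit right shift (U x)_k = x_{k-1} (with x_0 := 0); so ||R|| = 188||U|| and sigma(R) = 188·sigma(U). ||R x||^2 = sum_{k≥1} |188x_k|^2 = 35344||x||^2, so ||R|| = 188 and sigma(R) ⊂ {|z| ≤ 188}. For any |lambda| < 188, the equation (R - lambda I) x = 0 forces x_1 = 0, then 188x_k = lambda x_{k+1} ⇒ x = 0, so R has no eigenvalues. But (R - lambda I) is not surjective for |lambda| < 188: solving (R - lambda I) x = e_1 would require x_n proportional to (lambda/188)^(-n), which is not in l^2. So every |lambda| < 188 lies in the residual spectrum. The boundary |lambda| = 188 is in the approximate point spectrum (the spectrum is closed). Hence sigma(R) is the closed disk of radius 188.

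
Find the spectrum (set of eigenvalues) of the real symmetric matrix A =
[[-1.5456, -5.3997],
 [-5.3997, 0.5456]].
sigma(A) ≈ {-6, 5}

A is real symmetric, so its spectrum consists of real eigenvalues. Expanding the characteristic polynomial of the displayed matrix gives
  det(λ I - A) = p(λ) = λ^2 + (1)λ + (-30).
Solving p(λ) = 0 yields eigenvalues ≈ -6, 5. (A is shown rounded to 4 decimals, so these recover the underlying integer eigenvalues to within that precision.)
Verification: the trace of A = -1 equals the sum of eigenvalues -1, and det(A) ≈ -30.0000 matches the eigenvalue product -30.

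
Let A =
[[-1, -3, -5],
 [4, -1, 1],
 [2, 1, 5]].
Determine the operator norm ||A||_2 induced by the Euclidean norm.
||A||_2 ≈ 8.1186 (= sqrt(largest eigenvalue of A^T A))

||A||_2 = sigma_max(A) = sqrt(lambda_max(A^T A)). Form the symmetric matrix M = A^T A =
[[21, 1, 19],
 [1, 11, 19],
 [19, 19, 51]].
Its characteristic polynomial (trace, sum of principal 2x2 minors, determinant of M give the coefficients) is
  p(λ) = det(λ I - M) = λ^3 - 83λ^2 + 1140λ - 900.
No integer candidate from the rational root theorem (±divisors of 900) is a root, so the roots are irrational. The cubic discriminant is Δ = 2479309200 > 0, so there are three distinct real roots. p(0) = -900 and p(1) = 158 have opposite signs, so a root lies in (0, 1); Newton's method refines it to λ ≈ 0.8404. p(16) = 188 and p(17) = -594 have opposite signs, so a root lies in (16, 17); Newton's method refines it to λ ≈ 16.2485. p(65) = -2850 and p(66) = 288 have opposite signs, so a root lies in (65, 66); Newton's method refines it to λ ≈ 65.9112. Check (Vieta): the three roots sum to 83, matching tr M = 83.
So the eigenvalues of A^T A are ≈ 0.8404, 16.2485, 65.9112 (all ≥ 0, as they must be for A^T A). The largest is λ_max ≈ 65.9112, hence ||A||_2 = sqrt(λ_max) ≈ 8.1186.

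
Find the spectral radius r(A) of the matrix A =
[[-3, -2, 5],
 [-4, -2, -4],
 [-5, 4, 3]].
r(A) ≈ 6.4726

The eigenvalues of A are the roots of its characteristic polynomial. With M = A (coefficients from the trace, the sum of principal 2x2 minors, and det A):
  p(λ) = det(λ I - M) = λ^3 + 2λ^2 + 24λ + 224.
No integer candidate from the rational root theorem (±divisors of 224) is a root, so the roots are irrational. The cubic discriminant is Δ = -1221376 < 0, so there is one real root and a complex-conjugate pair. p(-6) = -64 and p(-5) = 29 have opposite signs, so a root lies in (-6, -5); Newton's method refines it to λ ≈ -5.3468. Dividing out (λ - (-5.3468)) leaves approximately λ^2 - 3.3468λ + 41.8944. For λ^2 - 3.3468λ + 41.8944 the discriminant is -156.3768. It is negative, so the remaining roots are the complex-conjugate pair λ ≈ 1.6734 ± 6.2525i. Their product equals the constant term, so |λ|^2 ≈ 41.8944 and |λ| ≈ 6.4726.
Thus the eigenvalues (to 4 decimals) are -5.3468 (modulus 5.3468); 1.6734 ± 6.2525i (modulus 6.4726). The spectral radius is the largest modulus: r(A) ≈ 6.4726. (Cross-check: r(A) ≤ ||A||_2 ≈ 8.1851; equality holds whenever A is normal, though it can also hold for some non-normal A.)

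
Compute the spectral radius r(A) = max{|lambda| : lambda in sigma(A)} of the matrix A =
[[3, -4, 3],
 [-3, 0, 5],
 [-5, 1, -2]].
r(A) ≈ 5.6073

The eigenvalues of A are the roots of its characteristic polynomial. With M = A (coefficients from the trace, the sum of principal 2x2 minors, and det A):
  p(λ) = det(λ I - M) = λ^3 - λ^2 - 8λ - 100.
No integer candidate from the rational root theorem (±divisors of 100) is a root, so the roots are irrational. The cubic discriminant is Δ = -282688 < 0, so there is one real root and a complex-conjugate pair. p(5) = -40 and p(6) = 32 have opposite signs, so a root lies in (5, 6); Newton's method refines it to λ ≈ 5.6073. Dividing out (λ - (5.6073)) leaves approximately λ^2 + 4.6073λ + 17.834. For λ^2 + 4.6073λ + 17.834 the discriminant is -50.1094. It is negative, so the remaining roots are the complex-conjugate pair λ ≈ -2.3036 ± 3.5394i. Their product equals the constant term, so |λ|^2 ≈ 17.834 and |λ| ≈ 4.223.
Thus the eigenvalues (to 4 decimals) are 5.6073 (modulus 5.6073); -2.3036 ± 3.5394i (modulus 4.223). The spectral radius is the largest modulus: r(A) ≈ 5.6073. (Cross-check: r(A) ≤ ||A||_2 ≈ 7.5582; equality holds whenever A is normal, though it can also hold for some non-normal A.)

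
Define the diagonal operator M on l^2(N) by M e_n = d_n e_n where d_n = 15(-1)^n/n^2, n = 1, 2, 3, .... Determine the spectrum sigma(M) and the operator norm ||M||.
sigma(M) = {15(-1)^n/n^2 : n ≥ 1} ∪ {0}; ||M|| = 15

A bounded diagonal operator on l^2 with diagonal entries d_n has spectrum equal to the closure of {d_n : n ≥ 1}: every d_n is an eigenvalue (with eigenvector e_n), so {d_n} ⊂ sigma(M); the spectrum is closed, so its closure is too; and for lambda not in the closure, (M - lambda I) has bounded inverse (the diagonal entries 1/(d_n - lambda) are bounded). For our sequence d_n = 15(-1)^n/n^2, n = 1, 2, 3, ...:
  - {d_n} = {15(-1)^n/n^2 : n ≥ 1}; the only limit point is 0
  - closure = {15(-1)^n/n^2 : n ≥ 1} ∪ {0}
For the norm: a diagonal operator has ||M|| = sup_n |d_n|. Here |d_n| = 15/n^2 is decreasing, so sup_n |d_n| = |d_1| = 15. So ||M|| = 15.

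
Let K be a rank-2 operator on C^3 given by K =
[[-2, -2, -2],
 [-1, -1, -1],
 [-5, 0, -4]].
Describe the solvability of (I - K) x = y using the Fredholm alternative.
(I - K) is invertible (det(I - K) = 10 ≠ 0), so for every y in C^3 the equation (I - K) x = y has a unique solution.

K has rank 2 and factors as K = U V^T = u1 v1^T + u2 v2^T with u1 = (-2, -1, -2), v1 = (-2, 3, -1), u2 = (-2, -1, -3), v2 = (3, -2, 2) (multiplying out reproduces the displayed K). The nonzero eigenvalues of U V^T coincide with those of the 2 x 2 matrix G = V^T U = [[v1·u1, v1·u2], [v2·u1, v2·u2]] = [[3, 4], [-8, -10]], and by the Sylvester determinant identity det(I_3 - U V^T) = det(I_2 - V^T U) = det([[-2, -4], [8, 11]]) = (-2)(11) - (-4)(8) = 10. (Direct check: I - K =
[[3, 2, 2],
 [1, 2, 1],
 [5, 0, 5]]
has determinant 10.) The finite-dimensional Fredholm alternative says: either (I - K) is invertible, or ker(I - K) ≠ {0} and then range(I - K) = ker((I - K)^*)^⊥, with dim ker(I - K) = dim ker((I - K)^*). Since det(I - K) ≠ 0, 1 is not an eigenvalue of K and ker(I - K) = {0}, so we are in the first case: for every y there is a unique x = (I - K)^(-1) y. (Explicitly, by the Woodbury identity, (I - U V^T)^(-1) = I + U (I_2 - G)^(-1) V^T.)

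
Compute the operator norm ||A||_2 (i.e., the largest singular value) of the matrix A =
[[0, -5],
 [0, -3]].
||A||_2 = sqrt(34) ≈ 5.831 (= sqrt(largest eigenvalue of A^T A))

||A||_2 = sigma_max(A) = sqrt(lambda_max(A^T A)). Form the symmetric matrix M = A^T A =
[[0, 0],
 [0, 34]].
Its characteristic polynomial (trace, determinant of M give the coefficients) is
  p(λ) = det(λ I - M) = λ^2 - 34λ.
For λ^2 - 34λ the discriminant is 1156. It is a perfect square (34^2), so the roots are rational: λ = (34 ± 34)/2 = 34, 0.
So the eigenvalues of A^T A are ≈ 0, 34 (all ≥ 0, as they must be for A^T A). The largest is λ_max = 34, hence ||A||_2 = sqrt(λ_max) = sqrt(34) ≈ 5.831.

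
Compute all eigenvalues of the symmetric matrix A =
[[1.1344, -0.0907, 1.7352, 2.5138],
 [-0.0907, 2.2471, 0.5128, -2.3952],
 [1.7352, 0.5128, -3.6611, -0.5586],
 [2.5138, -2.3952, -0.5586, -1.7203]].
sigma(A) ≈ {-5, -3, 2, 4}

A is real symmetric, so its spectrum consists of real eigenvalues. Expanding the characteristic polynomial of the displayed matrix gives
  det(λ I - A) = p(λ) = λ^4 + (2)λ^3 + (-25)λ^2 + (-25.9974)λ + (120.0023).
Solving p(λ) = 0 yields eigenvalues ≈ -5, -3, 2, 4. (A is shown rounded to 4 decimals, so these recover the underlying integer eigenvalues to within that precision.)
Verification: the trace of A = -2 equals the sum of eigenvalues -2, and det(A) ≈ 120.0023 matches the eigenvalue product 120.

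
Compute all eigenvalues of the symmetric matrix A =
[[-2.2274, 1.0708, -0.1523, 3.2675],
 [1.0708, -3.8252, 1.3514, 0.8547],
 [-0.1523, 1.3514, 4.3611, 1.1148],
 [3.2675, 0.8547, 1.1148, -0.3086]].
sigma(A) ≈ {-5, -4, 2, 5}

A is real symmetric, so its spectrum consists of real eigenvalues. Expanding the characteristic polynomial of the displayed matrix gives
  det(λ I - A) = p(λ) = λ^4 + (2)λ^3 + (-33)λ^2 + (-50.0025)λ + (199.9939).
Solving p(λ) = 0 yields eigenvalues ≈ -5, -4, 2, 5. (A is shown rounded to 4 decimals, so these recover the underlying integer eigenvalues to within that precision.)
Verification: the trace of A = -2 equals the sum of eigenvalues -2, and det(A) ≈ 199.9939 matches the eigenvalue product 200.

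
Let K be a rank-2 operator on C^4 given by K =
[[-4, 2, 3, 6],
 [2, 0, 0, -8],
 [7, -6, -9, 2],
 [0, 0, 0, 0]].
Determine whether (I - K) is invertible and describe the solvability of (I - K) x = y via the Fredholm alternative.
(I - K) is invertible (det(I - K) = 25 ≠ 0), so for every y in C^4 the equation (I - K) x = y has a unique solution.

K has rank 2 and factors as K = U V^T = u1 v1^T + u2 v2^T with u1 = (-1, 2, -2, 0), v1 = (-2, 2, 3, -2), u2 = (2, -2, -1, 0), v2 = (-3, 2, 3, 2) (multiplying out reproduces the displayed K). The nonzero eigenvalues of U V^T coincide with those of the 2 x 2 matrix G = V^T U = [[v1·u1, v1·u2], [v2·u1, v2·u2]] = [[0, -11], [1, -13]], and by the Sylvester determinant identity det(I_4 - U V^T) = det(I_2 - V^T U) = det([[1, 11], [-1, 14]]) = (1)(14) - (11)(-1) = 25. (Direct check: I - K =
[[5, -2, -3, -6],
 [-2, 1, 0, 8],
 [-7, 6, 10, -2],
 [0, 0, 0, 1]]
has determinant 25.) The finite-dimensional Fredholm alternative says: either (I - K) is invertible, or ker(I - K) ≠ {0} and then range(I - K) = ker((I - K)^*)^⊥, with dim ker(I - K) = dim ker((I - K)^*). Since det(I - K) ≠ 0, 1 is not an eigenvalue of K and ker(I - K) = {0}, so we are in the first case: for every y there is a unique x = (I - K)^(-1) y. (Explicitly, by the Woodbury identity, (I - U V^T)^(-1) = I + U (I_2 - G)^(-1) V^T.)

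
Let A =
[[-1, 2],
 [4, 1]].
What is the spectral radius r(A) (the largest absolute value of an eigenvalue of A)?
r(A) = 3

The eigenvalues of A are the roots of its characteristic polynomial. With M = A (coefficients from the trace and determinant):
  p(λ) = det(λ I - M) = λ^2 - 9.
For λ^2 - 9 the discriminant is 36. It is a perfect square (6^2), so the roots are rational: λ = (0 ± 6)/2 = 3, -3.
Thus the eigenvalues (to 4 decimals) are 3 (modulus 3); -3 (modulus 3). The spectral radius is the largest modulus: r(A) = 3. (Cross-check: r(A) ≤ ||A||_2 ≈ 4.1623; equality holds whenever A is normal, though it can also hold for some non-normal A.)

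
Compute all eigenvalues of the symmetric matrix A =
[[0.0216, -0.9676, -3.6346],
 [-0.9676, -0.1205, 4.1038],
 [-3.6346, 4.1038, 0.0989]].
sigma(A) ≈ {-5, -1, 6}

A is real symmetric, so its spectrum consists of real eigenvalues. Expanding the characteristic polynomial of the displayed matrix gives
  det(λ I - A) = p(λ) = λ^3 + (0)λ^2 + (-31)λ + (-30).
Solving p(λ) = 0 yields eigenvalues ≈ -5, -1, 6. (A is shown rounded to 4 decimals, so these recover the underlying integer eigenvalues to within that precision.)
Verification: the trace of A = 0 equals the sum of eigenvalues 0, and det(A) ≈ 30.0000 matches the eigenvalue product 30.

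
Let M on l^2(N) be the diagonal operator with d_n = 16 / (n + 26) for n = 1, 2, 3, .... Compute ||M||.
||M|| = 16/27 (attained at n = 1)

For M diagonal, ||M|| = sup_n |d_n| = sup_n 16/(n + 26). This is positive and strictly decreasing in n, so the supremum is attained at n = 1: d_1 = 16/(1 + 26) = 16/27. Hence ||M|| = 16/27.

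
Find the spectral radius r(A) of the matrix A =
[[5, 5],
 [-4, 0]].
r(A) = sqrt(20) ≈ 4.4721

The eigenvalues of A are the roots of its characteristic polynomial. With M = A (coefficients from the trace and determinant):
  p(λ) = det(λ I - M) = λ^2 - 5λ + 20.
For λ^2 - 5λ + 20 the discriminant is -55. It is negative, so the roots are the complex-conjugate pair λ = 5/2 ± (sqrt(55)/2) i ≈ 2.5 ± 3.7081i. For a conjugate pair the product of the roots equals the constant term, so |λ|^2 = 20 and |λ| = sqrt(20) ≈ 4.4721.
Thus the eigenvalues (to 4 decimals) are 2.5 ± 3.7081i (modulus 4.4721). The spectral radius is the largest modulus: r(A) = sqrt(20) ≈ 4.4721. (Cross-check: r(A) ≤ ||A||_2 ≈ 7.6973; equality holds whenever A is normal, though it can also hold for some non-normal A.)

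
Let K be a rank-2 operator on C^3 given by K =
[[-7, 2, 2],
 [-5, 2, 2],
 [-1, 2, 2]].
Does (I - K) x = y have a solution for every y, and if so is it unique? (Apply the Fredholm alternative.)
(I - K) is invertible (det(I - K) = -12 ≠ 0), so for every y in C^3 the equation (I - K) x = y has a unique solution.

K has rank 2 and factors as K = U V^T = u1 v1^T + u2 v2^T with u1 = (2, 1, -1), v1 = (-2, 0, 0), u2 = (1, 1, 1), v2 = (-3, 2, 2) (multiplying out reproduces the displayed K). The nonzero eigenvalues of U V^T coincide with those of the 2 x 2 matrix G = V^T U = [[v1·u1, v1·u2], [v2·u1, v2·u2]] = [[-4, -2], [-6, 1]], and by the Sylvester determinant identity det(I_3 - U V^T) = det(I_2 - V^T U) = det([[5, 2], [6, 0]]) = (5)(0) - (2)(6) = -12. (Direct check: I - K =
[[8, -2, -2],
 [5, -1, -2],
 [1, -2, -1]]
has determinant -12.) The finite-dimensional Fredholm alternative says: either (I - K) is invertible, or ker(I - K) ≠ {0} and then range(I - K) = ker((I - K)^*)^⊥, with dim ker(I - K) = dim ker((I - K)^*). Since det(I - K) ≠ 0, 1 is not an eigenvalue of K and ker(I - K) = {0}, so we are in the first case: for every y there is a unique x = (I - K)^(-1) y. (Explicitly, by the Woodbury identity, (I - U V^T)^(-1) = I + U (I_2 - G)^(-1) V^T.)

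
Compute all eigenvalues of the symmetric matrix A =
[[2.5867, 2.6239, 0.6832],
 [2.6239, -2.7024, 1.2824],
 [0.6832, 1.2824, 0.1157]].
sigma(A) ≈ {-4, 0, 4}

A is real symmetric, so its spectrum consists of real eigenvalues. Expanding the characteristic polynomial of the displayed matrix gives
  det(λ I - A) = p(λ) = λ^3 + (0)λ^2 + (-16)λ + (0).
Solving p(λ) = 0 yields eigenvalues ≈ -4, 0, 4. (A is shown rounded to 4 decimals, so these recover the underlying integer eigenvalues to within that precision.)
Verification: the trace of A = 0 equals the sum of eigenvalues 0, and det(A) ≈ -0.0001 matches the eigenvalue product 0.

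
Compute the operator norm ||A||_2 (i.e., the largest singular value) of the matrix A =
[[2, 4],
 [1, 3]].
||A||_2 = sqrt((30 + sqrt(884))/2) ≈ 5.465 (= sqrt(largest eigenvalue of A^T A))

||A||_2 = sigma_max(A) = sqrt(lambda_max(A^T A)). Form the symmetric matrix M = A^T A =
[[5, 11],
 [11, 25]].
Its characteristic polynomial (trace, determinant of M give the coefficients) is
  p(λ) = det(λ I - M) = λ^2 - 30λ + 4.
For λ^2 - 30λ + 4 the discriminant is 884. It is nonnegative but not a perfect square, so the roots are real and irrational: λ = (30 ± sqrt(884))/2 ≈ 29.8661, 0.1339.
So the eigenvalues of A^T A are ≈ 0.1339, 29.8661 (all ≥ 0, as they must be for A^T A). The largest is λ_max = (30 + sqrt(884))/2 ≈ 29.8661, hence ||A||_2 = sqrt(λ_max) = sqrt((30 + sqrt(884))/2) ≈ 5.465.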